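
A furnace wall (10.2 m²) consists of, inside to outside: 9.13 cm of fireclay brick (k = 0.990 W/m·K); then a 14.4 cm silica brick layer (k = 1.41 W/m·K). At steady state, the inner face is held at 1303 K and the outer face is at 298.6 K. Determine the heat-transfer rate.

Q = 52.7 kW

Resistance network (inner→outer):
  R_fireclay brick = L/(kA) = 0.0913/(0.990·10.2) = 0.009041 K/W
  R_silica brick = L/(kA) = 0.144/(1.41·10.2) = 0.01001 K/W
ΣR = 0.009041 + 0.01001 = 0.01905 K/W
Q = ΔT/ΣR = (1303 K − 298.6 K)/0.01905 = 52700 W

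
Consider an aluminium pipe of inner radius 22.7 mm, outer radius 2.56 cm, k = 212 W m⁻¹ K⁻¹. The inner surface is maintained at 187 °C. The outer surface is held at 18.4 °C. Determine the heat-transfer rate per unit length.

Q' = 1.87×10^6 W/m

Q' = 2πk·ΔT/ln(r₂/r₁) = 2π × 212 × 168.6 / ln(0.0256/0.0227) = 1.87×10^6 W/m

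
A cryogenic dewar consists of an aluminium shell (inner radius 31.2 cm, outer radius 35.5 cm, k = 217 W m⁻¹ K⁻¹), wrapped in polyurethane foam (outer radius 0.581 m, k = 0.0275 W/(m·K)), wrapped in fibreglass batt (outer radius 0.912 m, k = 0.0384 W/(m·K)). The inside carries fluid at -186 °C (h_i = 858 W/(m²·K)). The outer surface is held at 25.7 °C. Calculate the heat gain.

Q = 47.4 W

Series thermal resistances, inner to outer:
  R_conv,in = 1/(4πr²h) = 1/(4π·0.312²·858) = 9.528×10^-4 K/W
  R_aluminium = (1/0.312 − 1/0.355)/(4πk) = 0.3882/(4π·217) = 1.424×10^-4 K/W
  R_polyurethane foam = (1/0.355 − 1/0.581)/(4πk) = 1.096/(4π·0.0275) = 3.171 K/W
  R_fibreglass batt = (1/0.581 − 1/0.912)/(4πk) = 0.6247/(4π·0.0384) = 1.295 K/W
ΣR = 9.528×10^-4 + 1.424×10^-4 + 3.171 + 1.295 = 4.467 K/W
Q = ΔT/ΣR = (-186 °C − 25.7 °C)/4.467 = -47.4 W
(Negative Q ⇒ heat flows inward; heat gain = 47.4 W.)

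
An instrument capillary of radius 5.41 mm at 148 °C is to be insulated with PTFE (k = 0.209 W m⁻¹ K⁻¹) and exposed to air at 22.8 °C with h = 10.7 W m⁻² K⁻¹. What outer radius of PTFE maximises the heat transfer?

r_cr = 1.95 cm

For a cylinder, r_cr = k_ins/h = 0.209/10.7 = 0.0195 m = 1.95 cm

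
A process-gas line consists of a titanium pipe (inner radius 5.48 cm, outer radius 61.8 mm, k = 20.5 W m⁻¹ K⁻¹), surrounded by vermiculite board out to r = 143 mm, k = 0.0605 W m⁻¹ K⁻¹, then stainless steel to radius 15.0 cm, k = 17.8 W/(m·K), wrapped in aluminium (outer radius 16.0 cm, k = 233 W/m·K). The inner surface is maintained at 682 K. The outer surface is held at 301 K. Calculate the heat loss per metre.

Series thermal resistances, inner to outer:
  R'_titanium = ln(0.0618/0.0548)/(2πk) = 0.1202/(2π·20.5) = 9.333×10^-4 m·K/W
  R'_vermiculite board = ln(0.143/0.0618)/(2πk) = 0.8389/(2π·0.0605) = 2.207 m·K/W
  R'_stainless steel = ln(0.150/0.143)/(2πk) = 0.04779/(2π·17.8) = 4.273×10^-4 m·K/W
  R'_aluminium = ln(0.160/0.150)/(2πk) = 0.06454/(2π·233) = 4.408×10^-5 m·K/W
ΣR = 9.333×10^-4 + 2.207 + 4.273×10^-4 + 4.408×10^-5 = 2.208 m·K/W
Q' = ΔT/ΣR = (682 K − 301 K)/2.208 = 173 W/m

Q' = 173 W/m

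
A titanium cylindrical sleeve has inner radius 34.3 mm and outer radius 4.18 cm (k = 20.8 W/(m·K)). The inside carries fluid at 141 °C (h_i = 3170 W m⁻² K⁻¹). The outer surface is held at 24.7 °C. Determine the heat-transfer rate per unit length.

Resistance network (inner→outer):
  R'_conv,in = 1/(2πr h) = 1/(2π·0.0343·3170) = 0.001464 m·K/W
  R'_titanium = ln(0.0418/0.0343)/(2πk) = 0.1978/(2π·20.8) = 0.001513 m·K/W
ΣR = 0.001464 + 0.001513 = 0.002977 m·K/W
Q' = ΔT/ΣR = (141 °C − 24.7 °C)/0.002977 = 39100 W/m

Q' = 39100 W/m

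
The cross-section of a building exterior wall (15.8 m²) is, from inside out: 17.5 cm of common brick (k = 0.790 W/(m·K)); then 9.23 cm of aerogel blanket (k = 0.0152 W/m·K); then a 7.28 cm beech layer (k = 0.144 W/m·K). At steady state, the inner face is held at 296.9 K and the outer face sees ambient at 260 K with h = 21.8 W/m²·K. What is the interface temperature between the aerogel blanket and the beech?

Resistance network (inner→outer):
  R_common brick = L/(kA) = 0.175/(0.790·15.8) = 0.01402 K/W
  R_aerogel blanket = L/(kA) = 0.0923/(0.0152·15.8) = 0.3843 K/W
  R_beech = L/(kA) = 0.0728/(0.144·15.8) = 0.03200 K/W
  R_conv,out = 1/(hA) = 1/(21.8·15.8) = 0.002903 K/W
ΣR = 0.01402 + 0.3843 + 0.03200 + 0.002903 = 0.4332 K/W
Q = ΔT/ΣR = (296.9 K − 260 K)/0.4332 = 85.18 W
From the inner boundary to the aerogel blanket/beech interface, ΣR_partial = 0.3983 K/W.
T_interface = T_in − Q·ΣR_partial = 296.9 K − (85.18)(0.3983) = 263.0 K

T = 263.0 K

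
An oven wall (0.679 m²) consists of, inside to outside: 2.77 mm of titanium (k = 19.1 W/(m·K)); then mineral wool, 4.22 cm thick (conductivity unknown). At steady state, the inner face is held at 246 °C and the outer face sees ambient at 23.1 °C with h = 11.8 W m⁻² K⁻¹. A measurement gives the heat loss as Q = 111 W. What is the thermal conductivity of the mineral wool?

k = 0.0330 W/m·K

ΣR = ΔT/Q = |246 − 23.1|/111 = 2.008 K/W
Known resistances:
  R_titanium = L/(kA) = 0.00277/(19.1·0.679) = 2.136×10^-4 K/W
  R_conv,out = 1/(hA) = 1/(11.8·0.679) = 0.1248 K/W
R_mineral wool = ΣR − ΣR_known = 2.008 − 0.1250 = 1.883 K/W
L/(kA) = 1.883 ⇒ k = 0.0422/(1.883·0.679) = 0.0330 W/m·K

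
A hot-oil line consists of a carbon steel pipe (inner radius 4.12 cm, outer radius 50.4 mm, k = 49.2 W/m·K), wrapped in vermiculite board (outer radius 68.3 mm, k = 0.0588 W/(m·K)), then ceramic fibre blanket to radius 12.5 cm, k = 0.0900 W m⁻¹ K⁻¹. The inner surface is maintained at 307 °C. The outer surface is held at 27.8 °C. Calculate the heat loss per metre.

Resistance network (inner→outer):
  R'_carbon steel = ln(0.0504/0.0412)/(2πk) = 0.2016/(2π·49.2) = 6.520×10^-4 m·K/W
  R'_vermiculite board = ln(0.0683/0.0504)/(2πk) = 0.3039/(2π·0.0588) = 0.8226 m·K/W
  R'_ceramic fibre blanket = ln(0.125/0.0683)/(2πk) = 0.6044/(2π·0.0900) = 1.069 m·K/W
ΣR = 6.520×10^-4 + 0.8226 + 1.069 = 1.892 m·K/W
Q' = ΔT/ΣR = (307 °C − 27.8 °C)/1.892 = 148 W/m

Q' = 148 W/m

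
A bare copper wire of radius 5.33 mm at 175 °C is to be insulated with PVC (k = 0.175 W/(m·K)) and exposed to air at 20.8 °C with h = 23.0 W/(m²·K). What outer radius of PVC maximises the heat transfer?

r_cr = 0.761 cm

For a cylinder, r_cr = k_ins/h = 0.175/23.0 = 0.00761 m = 0.761 cm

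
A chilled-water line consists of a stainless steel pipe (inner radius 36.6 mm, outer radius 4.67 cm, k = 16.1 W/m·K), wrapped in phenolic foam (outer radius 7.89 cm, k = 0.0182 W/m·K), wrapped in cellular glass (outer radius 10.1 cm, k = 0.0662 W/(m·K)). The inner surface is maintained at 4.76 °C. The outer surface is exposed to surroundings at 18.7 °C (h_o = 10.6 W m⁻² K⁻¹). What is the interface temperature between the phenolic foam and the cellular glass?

T = 16.8 °C

Treat each layer as a resistance in series:
  R'_stainless steel = ln(0.0467/0.0366)/(2πk) = 0.2437/(2π·16.1) = 0.002409 m·K/W
  R'_phenolic foam = ln(0.0789/0.0467)/(2πk) = 0.5244/(2π·0.0182) = 4.586 m·K/W
  R'_cellular glass = ln(0.101/0.0789)/(2πk) = 0.2469/(2π·0.0662) = 0.5937 m·K/W
  R'_conv,out = 1/(2πr h) = 1/(2π·0.101·10.6) = 0.1487 m·K/W
ΣR = 0.002409 + 4.586 + 0.5937 + 0.1487 = 5.331 m·K/W
Q' = ΔT/ΣR = (4.76 °C − 18.7 °C)/5.331 = -2.615 W/m
From the inner boundary to the phenolic foam/cellular glass interface, ΣR_partial = 4.588 m·K/W.
T_interface = T_in − Q'·ΣR_partial = 4.76 °C − (-2.615)(4.588) = 16.8 °C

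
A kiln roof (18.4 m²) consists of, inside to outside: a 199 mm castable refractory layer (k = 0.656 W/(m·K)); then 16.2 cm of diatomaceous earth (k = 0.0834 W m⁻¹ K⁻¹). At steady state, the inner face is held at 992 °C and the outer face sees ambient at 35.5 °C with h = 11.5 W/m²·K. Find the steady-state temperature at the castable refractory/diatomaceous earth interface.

T = 868 °C

Resistance network (inner→outer):
  R_castable refractory = L/(kA) = 0.199/(0.656·18.4) = 0.01649 K/W
  R_diatomaceous earth = L/(kA) = 0.162/(0.0834·18.4) = 0.1056 K/W
  R_conv,out = 1/(hA) = 1/(11.5·18.4) = 0.004726 K/W
ΣR = 0.01649 + 0.1056 + 0.004726 = 0.1268 K/W
Q = ΔT/ΣR = (992 °C − 35.5 °C)/0.1268 = 7543 W
From the inner boundary to the castable refractory/diatomaceous earth interface, ΣR_partial = 0.01649 K/W.
T_interface = T_in − Q·ΣR_partial = 992 °C − (7543)(0.01649) = 868 °C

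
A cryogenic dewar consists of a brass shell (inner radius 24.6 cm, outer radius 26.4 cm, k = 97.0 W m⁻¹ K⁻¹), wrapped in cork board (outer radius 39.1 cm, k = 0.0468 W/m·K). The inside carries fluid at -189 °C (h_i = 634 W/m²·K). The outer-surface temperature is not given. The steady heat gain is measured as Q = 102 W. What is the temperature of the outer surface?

T_out = 24.6 °C

Sum the resistances:
  R_conv,in = 1/(4πr²h) = 1/(4π·0.246²·634) = 0.002074 K/W
  R_brass = (1/0.246 − 1/0.264)/(4πk) = 0.2772/(4π·97.0) = 2.274×10^-4 K/W
  R_cork board = (1/0.264 − 1/0.391)/(4πk) = 1.230/(4π·0.0468) = 2.092 K/W
ΣR = 2.094 K/W
ΔT = Q·ΣR = 102 × 2.094 = 213.6 K
Heat flows inward, so T_out = T_in + ΔT = -189 + 213.6 = 24.6 °C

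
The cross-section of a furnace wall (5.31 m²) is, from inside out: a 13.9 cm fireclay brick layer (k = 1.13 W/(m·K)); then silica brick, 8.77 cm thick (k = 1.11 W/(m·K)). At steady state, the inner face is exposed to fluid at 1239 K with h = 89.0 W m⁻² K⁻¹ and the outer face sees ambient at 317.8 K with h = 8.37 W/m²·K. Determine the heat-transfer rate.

Q = 14700 W

Treat each layer as a resistance in series:
  R_conv,in = 1/(hA) = 1/(89.0·5.31) = 0.002116 K/W
  R_fireclay brick = L/(kA) = 0.139/(1.13·5.31) = 0.02317 K/W
  R_silica brick = L/(kA) = 0.0877/(1.11·5.31) = 0.01488 K/W
  R_conv,out = 1/(hA) = 1/(8.37·5.31) = 0.02250 K/W
ΣR = 0.002116 + 0.02317 + 0.01488 + 0.02250 = 0.06267 K/W
Q = ΔT/ΣR = (1239 K − 317.8 K)/0.06267 = 14700 W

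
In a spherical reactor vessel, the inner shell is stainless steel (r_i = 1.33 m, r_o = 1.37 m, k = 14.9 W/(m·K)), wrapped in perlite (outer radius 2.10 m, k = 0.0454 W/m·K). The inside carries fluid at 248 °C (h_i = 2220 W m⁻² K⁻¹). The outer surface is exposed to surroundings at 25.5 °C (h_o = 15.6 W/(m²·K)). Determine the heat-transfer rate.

Resistance network (inner→outer):
  R_conv,in = 1/(4πr²h) = 1/(4π·1.33²·2220) = 2.026×10^-5 K/W
  R_stainless steel = (1/1.33 − 1/1.37)/(4πk) = 0.02195/(4π·14.9) = 1.172×10^-4 K/W
  R_perlite = (1/1.37 − 1/2.10)/(4πk) = 0.2537/(4π·0.0454) = 0.4448 K/W
  R_conv,out = 1/(4πr²h) = 1/(4π·2.10²·15.6) = 0.001157 K/W
ΣR = 2.026×10^-5 + 1.172×10^-4 + 0.4448 + 0.001157 = 0.4461 K/W
Q = ΔT/ΣR = (248 °C − 25.5 °C)/0.4461 = 499 W

Q = 499 W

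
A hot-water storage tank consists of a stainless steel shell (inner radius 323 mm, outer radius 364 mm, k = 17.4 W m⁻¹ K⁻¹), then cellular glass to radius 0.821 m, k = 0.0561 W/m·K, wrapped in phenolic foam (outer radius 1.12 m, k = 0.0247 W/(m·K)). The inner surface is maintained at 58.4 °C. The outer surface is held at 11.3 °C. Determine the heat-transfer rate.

Treat each layer as a resistance in series:
  R_stainless steel = (1/0.323 − 1/0.364)/(4πk) = 0.3487/(4π·17.4) = 0.001595 K/W
  R_cellular glass = (1/0.364 − 1/0.821)/(4πk) = 1.529/(4π·0.0561) = 2.169 K/W
  R_phenolic foam = (1/0.821 − 1/1.12)/(4πk) = 0.3252/(4π·0.0247) = 1.048 K/W
ΣR = 0.001595 + 2.169 + 1.048 = 3.219 K/W
Q = ΔT/ΣR = (58.4 °C − 11.3 °C)/3.219 = 14.6 W

Q = 14.6 W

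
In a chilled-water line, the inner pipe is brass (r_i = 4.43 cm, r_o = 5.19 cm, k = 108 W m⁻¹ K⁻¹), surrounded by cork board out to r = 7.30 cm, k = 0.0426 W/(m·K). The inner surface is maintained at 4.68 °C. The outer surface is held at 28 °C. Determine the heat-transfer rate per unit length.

Series thermal resistances, inner to outer:
  R'_brass = ln(0.0519/0.0443)/(2πk) = 0.1583/(2π·108) = 2.333×10^-4 m·K/W
  R'_cork board = ln(0.0730/0.0519)/(2πk) = 0.3411/(2π·0.0426) = 1.275 m·K/W
ΣR = 2.333×10^-4 + 1.275 = 1.275 m·K/W
Q' = ΔT/ΣR = (4.68 °C − 28 °C)/1.275 = -18.3 W/m
(Negative Q' ⇒ heat flows inward; heat gain = 18.3 W/m.)

Q' = 18.3 W/m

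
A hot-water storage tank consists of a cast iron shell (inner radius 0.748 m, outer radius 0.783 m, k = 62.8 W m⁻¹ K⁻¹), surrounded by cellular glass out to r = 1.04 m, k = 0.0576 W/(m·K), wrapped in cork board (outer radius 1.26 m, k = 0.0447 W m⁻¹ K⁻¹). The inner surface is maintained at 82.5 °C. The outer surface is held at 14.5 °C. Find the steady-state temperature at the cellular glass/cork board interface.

Series thermal resistances, inner to outer:
  R_cast iron = (1/0.748 − 1/0.783)/(4πk) = 0.05976/(4π·62.8) = 7.572×10^-5 K/W
  R_cellular glass = (1/0.783 − 1/1.04)/(4πk) = 0.3156/(4π·0.0576) = 0.4360 K/W
  R_cork board = (1/1.04 − 1/1.26)/(4πk) = 0.1679/(4π·0.0447) = 0.2989 K/W
ΣR = 7.572×10^-5 + 0.4360 + 0.2989 = 0.7350 K/W
Q = ΔT/ΣR = (82.5 °C − 14.5 °C)/0.7350 = 92.52 W
From the inner boundary to the cellular glass/cork board interface, ΣR_partial = 0.4361 K/W.
T_interface = T_in − Q·ΣR_partial = 82.5 °C − (92.52)(0.4361) = 42.2 °C

T = 42.2 °C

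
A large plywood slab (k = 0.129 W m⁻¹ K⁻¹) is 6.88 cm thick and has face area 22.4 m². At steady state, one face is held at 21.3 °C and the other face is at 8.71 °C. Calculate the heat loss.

Q = 529 W

Q = kA·ΔT/L = 0.129 × 22.4 × |21.3 °C − 8.71 °C| / 0.0688 = 529 W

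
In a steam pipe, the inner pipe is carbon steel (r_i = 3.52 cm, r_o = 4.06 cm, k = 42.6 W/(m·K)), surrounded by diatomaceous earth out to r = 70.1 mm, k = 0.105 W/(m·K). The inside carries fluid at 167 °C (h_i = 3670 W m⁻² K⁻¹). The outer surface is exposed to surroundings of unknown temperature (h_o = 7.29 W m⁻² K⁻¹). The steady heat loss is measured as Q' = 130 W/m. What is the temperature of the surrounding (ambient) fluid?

Sum the resistances:
  R'_conv,in = 1/(2πr h) = 1/(2π·0.0352·3670) = 0.001232 m·K/W
  R'_carbon steel = ln(0.0406/0.0352)/(2πk) = 0.1427/(2π·42.6) = 5.332×10^-4 m·K/W
  R'_diatomaceous earth = ln(0.0701/0.0406)/(2πk) = 0.5462/(2π·0.105) = 0.8278 m·K/W
  R'_conv,out = 1/(2πr h) = 1/(2π·0.0701·7.29) = 0.3114 m·K/W
ΣR = 1.141 m·K/W
ΔT = Q'·ΣR = 130 × 1.141 = 148.3 K
Heat flows outward, so T_out = T_in − ΔT = 167 − 148.3 = 18.7 °C

T_out = 18.7 °C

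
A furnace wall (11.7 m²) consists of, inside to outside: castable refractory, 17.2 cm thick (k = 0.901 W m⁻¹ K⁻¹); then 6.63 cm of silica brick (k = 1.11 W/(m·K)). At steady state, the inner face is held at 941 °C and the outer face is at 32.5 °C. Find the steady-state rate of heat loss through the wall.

Treat each layer as a resistance in series:
  R_castable refractory = L/(kA) = 0.172/(0.901·11.7) = 0.01632 K/W
  R_silica brick = L/(kA) = 0.0663/(1.11·11.7) = 0.005105 K/W
ΣR = 0.01632 + 0.005105 = 0.02142 K/W
Q = ΔT/ΣR = (941 °C − 32.5 °C)/0.02142 = 42400 W

Q = 42.4 kW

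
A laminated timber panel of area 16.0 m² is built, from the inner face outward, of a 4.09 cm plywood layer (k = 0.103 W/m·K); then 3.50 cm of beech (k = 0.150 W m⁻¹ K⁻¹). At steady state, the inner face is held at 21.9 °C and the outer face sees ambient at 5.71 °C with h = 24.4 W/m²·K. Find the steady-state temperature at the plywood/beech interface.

T = 12.3 °C

Resistance network (inner→outer):
  R_plywood = L/(kA) = 0.0409/(0.103·16.0) = 0.02482 K/W
  R_beech = L/(kA) = 0.0350/(0.150·16.0) = 0.01458 K/W
  R_conv,out = 1/(hA) = 1/(24.4·16.0) = 0.002561 K/W
ΣR = 0.02482 + 0.01458 + 0.002561 = 0.04196 K/W
Q = ΔT/ΣR = (21.9 °C − 5.71 °C)/0.04196 = 385.8 W
From the inner boundary to the plywood/beech interface, ΣR_partial = 0.02482 K/W.
T_interface = T_in − Q·ΣR_partial = 21.9 °C − (385.8)(0.02482) = 12.3 °C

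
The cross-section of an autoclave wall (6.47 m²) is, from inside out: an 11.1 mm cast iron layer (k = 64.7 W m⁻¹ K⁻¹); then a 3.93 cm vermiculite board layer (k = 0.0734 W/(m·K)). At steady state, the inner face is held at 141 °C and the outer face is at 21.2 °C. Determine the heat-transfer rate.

Resistance network (inner→outer):
  R_cast iron = L/(kA) = 0.0111/(64.7·6.47) = 2.652×10^-5 K/W
  R_vermiculite board = L/(kA) = 0.0393/(0.0734·6.47) = 0.08275 K/W
ΣR = 2.652×10^-5 + 0.08275 = 0.08278 K/W
Q = ΔT/ΣR = (141 °C − 21.2 °C)/0.08278 = 1450 W

Q = 1450 W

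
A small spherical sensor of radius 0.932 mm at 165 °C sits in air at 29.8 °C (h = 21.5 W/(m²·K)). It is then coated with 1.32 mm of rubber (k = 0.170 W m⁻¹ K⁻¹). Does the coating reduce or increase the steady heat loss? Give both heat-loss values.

Critical radius for a sphere: r_cr = 2k/h = 0.0158 m = 1.58 cm.
Outer radius after coating: r₂ = 9.32×10^-4 + 0.00132 = 0.002252 m.
Since r₁ < r_cr and r₂ ≤ r_cr, the coating moves toward the maximum at r_cr — heat loss rises.
Bare: R = 1/(4πr₁²h) = 4261 K/W; Q = 135.2/4261 = 0.0317 W.
Coated: R = R_cond + R_conv = 1024 K/W; Q = 135.2/1024 = 0.132 W.

increases: 0.0317 → 0.132 W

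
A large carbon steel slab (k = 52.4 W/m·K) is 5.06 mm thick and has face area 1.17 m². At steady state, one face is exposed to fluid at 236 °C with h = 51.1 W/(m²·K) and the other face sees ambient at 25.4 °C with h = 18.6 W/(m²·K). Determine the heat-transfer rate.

Q = 3.36 kW

Series thermal resistances, inner to outer:
  R_conv,in = 1/(hA) = 1/(51.1·1.17) = 0.01673 K/W
  R_carbon steel = L/(kA) = 0.00506/(52.4·1.17) = 8.253×10^-5 K/W
  R_conv,out = 1/(hA) = 1/(18.6·1.17) = 0.04595 K/W
ΣR = 0.01673 + 8.253×10^-5 + 0.04595 = 0.06276 K/W
Q = ΔT/ΣR = (236 °C − 25.4 °C)/0.06276 = 3360 W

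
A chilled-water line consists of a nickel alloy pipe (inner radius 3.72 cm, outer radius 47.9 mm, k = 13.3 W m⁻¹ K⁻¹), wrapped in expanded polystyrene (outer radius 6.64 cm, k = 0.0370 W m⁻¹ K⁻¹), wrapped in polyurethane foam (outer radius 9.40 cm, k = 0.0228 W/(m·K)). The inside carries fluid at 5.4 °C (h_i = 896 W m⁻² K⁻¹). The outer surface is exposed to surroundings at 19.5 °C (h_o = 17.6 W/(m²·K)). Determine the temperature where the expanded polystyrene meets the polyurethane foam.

T = 10.5 °C

Treat each layer as a resistance in series:
  R'_conv,in = 1/(2πr h) = 1/(2π·0.0372·896) = 0.004775 m·K/W
  R'_nickel alloy = ln(0.0479/0.0372)/(2πk) = 0.2528/(2π·13.3) = 0.003025 m·K/W
  R'_expanded polystyrene = ln(0.0664/0.0479)/(2πk) = 0.3266/(2π·0.0370) = 1.405 m·K/W
  R'_polyurethane foam = ln(0.0940/0.0664)/(2πk) = 0.3476/(2π·0.0228) = 2.426 m·K/W
  R'_conv,out = 1/(2πr h) = 1/(2π·0.0940·17.6) = 0.09620 m·K/W
ΣR = 0.004775 + 0.003025 + 1.405 + 2.426 + 0.09620 = 3.935 m·K/W
Q' = ΔT/ΣR = (5.4 °C − 19.5 °C)/3.935 = -3.583 W/m
From the inner boundary to the expanded polystyrene/polyurethane foam interface, ΣR_partial = 1.413 m·K/W.
T_interface = T_in − Q'·ΣR_partial = 5.4 °C − (-3.583)(1.413) = 10.5 °C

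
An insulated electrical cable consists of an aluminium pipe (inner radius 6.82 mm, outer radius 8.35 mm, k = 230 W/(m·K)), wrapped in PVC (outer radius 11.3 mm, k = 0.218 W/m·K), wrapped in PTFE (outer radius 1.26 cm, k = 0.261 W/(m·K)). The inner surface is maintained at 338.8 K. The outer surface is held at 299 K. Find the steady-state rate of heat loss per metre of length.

Q' = 138 W/m

Treat each layer as a resistance in series:
  R'_aluminium = ln(0.00835/0.00682)/(2πk) = 0.2024/(2π·230) = 1.401×10^-4 m·K/W
  R'_PVC = ln(0.0113/0.00835)/(2πk) = 0.3025/(2π·0.218) = 0.2209 m·K/W
  R'_PTFE = ln(0.0126/0.0113)/(2πk) = 0.1089/(2π·0.261) = 0.06640 m·K/W
ΣR = 1.401×10^-4 + 0.2209 + 0.06640 = 0.2874 m·K/W
Q' = ΔT/ΣR = (338.8 K − 299 K)/0.2874 = 138 W/m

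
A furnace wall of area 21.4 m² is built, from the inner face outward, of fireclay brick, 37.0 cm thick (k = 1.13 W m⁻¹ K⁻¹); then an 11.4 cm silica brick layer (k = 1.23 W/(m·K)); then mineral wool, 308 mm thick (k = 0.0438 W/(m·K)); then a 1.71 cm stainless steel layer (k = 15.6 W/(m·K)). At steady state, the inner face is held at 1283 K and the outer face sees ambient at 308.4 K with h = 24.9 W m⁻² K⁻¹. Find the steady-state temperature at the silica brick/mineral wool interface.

T = 1228 K

Treat each layer as a resistance in series:
  R_fireclay brick = L/(kA) = 0.370/(1.13·21.4) = 0.01530 K/W
  R_silica brick = L/(kA) = 0.114/(1.23·21.4) = 0.004331 K/W
  R_mineral wool = L/(kA) = 0.308/(0.0438·21.4) = 0.3286 K/W
  R_stainless steel = L/(kA) = 0.0171/(15.6·21.4) = 5.122×10^-5 K/W
  R_conv,out = 1/(hA) = 1/(24.9·21.4) = 0.001877 K/W
ΣR = 0.01530 + 0.004331 + 0.3286 + 5.122×10^-5 + 0.001877 = 0.3502 K/W
Q = ΔT/ΣR = (1283 K − 308.4 K)/0.3502 = 2783 W
From the inner boundary to the silica brick/mineral wool interface, ΣR_partial = 0.01963 K/W.
T_interface = T_in − Q·ΣR_partial = 1283 K − (2783)(0.01963) = 1228 K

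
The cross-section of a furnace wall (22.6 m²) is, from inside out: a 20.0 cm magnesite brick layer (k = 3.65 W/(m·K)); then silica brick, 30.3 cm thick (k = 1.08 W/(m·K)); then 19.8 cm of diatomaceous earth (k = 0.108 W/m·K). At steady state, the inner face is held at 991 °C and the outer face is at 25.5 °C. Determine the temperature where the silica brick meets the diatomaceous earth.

T = 842 °C

Resistance network (inner→outer):
  R_magnesite brick = L/(kA) = 0.200/(3.65·22.6) = 0.002425 K/W
  R_silica brick = L/(kA) = 0.303/(1.08·22.6) = 0.01241 K/W
  R_diatomaceous earth = L/(kA) = 0.198/(0.108·22.6) = 0.08112 K/W
ΣR = 0.002425 + 0.01241 + 0.08112 = 0.09595 K/W
Q = ΔT/ΣR = (991 °C − 25.5 °C)/0.09595 = 10060 W
From the inner boundary to the silica brick/diatomaceous earth interface, ΣR_partial = 0.01483 K/W.
T_interface = T_in − Q·ΣR_partial = 991 °C − (10060)(0.01483) = 842 °C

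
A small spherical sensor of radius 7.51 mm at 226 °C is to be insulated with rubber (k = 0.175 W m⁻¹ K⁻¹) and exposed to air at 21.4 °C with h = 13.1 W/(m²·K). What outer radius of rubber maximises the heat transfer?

For a sphere, r_cr = 2k_ins/h = 2·0.175/13.1 = 0.0267 m = 2.67 cm

r_cr = 2.67 cm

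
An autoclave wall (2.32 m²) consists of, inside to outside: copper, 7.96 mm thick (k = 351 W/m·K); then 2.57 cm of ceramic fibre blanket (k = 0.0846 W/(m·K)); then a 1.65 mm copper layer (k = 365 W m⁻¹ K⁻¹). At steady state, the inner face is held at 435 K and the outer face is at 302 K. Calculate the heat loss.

Q = 1020 W

Series thermal resistances, inner to outer:
  R_copper = L/(kA) = 0.00796/(351·2.32) = 9.775×10^-6 K/W
  R_ceramic fibre blanket = L/(kA) = 0.0257/(0.0846·2.32) = 0.1309 K/W
  R_copper = L/(kA) = 0.00165/(365·2.32) = 1.949×10^-6 K/W
ΣR = 9.775×10^-6 + 0.1309 + 1.949×10^-6 = 0.1309 K/W
Q = ΔT/ΣR = (435 K − 302 K)/0.1309 = 1020 W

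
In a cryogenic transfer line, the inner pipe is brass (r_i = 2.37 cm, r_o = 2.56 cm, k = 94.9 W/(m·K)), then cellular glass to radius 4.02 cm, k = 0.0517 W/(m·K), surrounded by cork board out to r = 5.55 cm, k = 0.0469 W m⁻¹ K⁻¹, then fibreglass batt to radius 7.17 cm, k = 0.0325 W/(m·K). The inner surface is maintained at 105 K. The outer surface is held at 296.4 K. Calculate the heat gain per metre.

Series thermal resistances, inner to outer:
  R'_brass = ln(0.0256/0.0237)/(2πk) = 0.07712/(2π·94.9) = 1.293×10^-4 m·K/W
  R'_cellular glass = ln(0.0402/0.0256)/(2πk) = 0.4513/(2π·0.0517) = 1.389 m·K/W
  R'_cork board = ln(0.0555/0.0402)/(2πk) = 0.3225/(2π·0.0469) = 1.094 m·K/W
  R'_fibreglass batt = ln(0.0717/0.0555)/(2πk) = 0.2561/(2π·0.0325) = 1.254 m·K/W
ΣR = 1.293×10^-4 + 1.389 + 1.094 + 1.254 = 3.737 m·K/W
Q' = ΔT/ΣR = (105 K − 296.4 K)/3.737 = -51.2 W/m
(Negative Q' ⇒ heat flows inward; heat gain = 51.2 W/m.)

Q' = 51.2 W/m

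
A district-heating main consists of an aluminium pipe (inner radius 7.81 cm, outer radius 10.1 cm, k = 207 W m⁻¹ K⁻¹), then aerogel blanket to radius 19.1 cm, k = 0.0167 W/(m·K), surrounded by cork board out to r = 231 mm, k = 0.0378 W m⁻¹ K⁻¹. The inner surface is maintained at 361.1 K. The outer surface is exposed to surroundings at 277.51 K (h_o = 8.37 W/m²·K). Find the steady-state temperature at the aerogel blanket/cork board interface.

T = 288.1 K

Resistance network (inner→outer):
  R'_aluminium = ln(0.101/0.0781)/(2πk) = 0.2571/(2π·207) = 1.977×10^-4 m·K/W
  R'_aerogel blanket = ln(0.191/0.101)/(2πk) = 0.6372/(2π·0.0167) = 6.072 m·K/W
  R'_cork board = ln(0.231/0.191)/(2πk) = 0.1901/(2π·0.0378) = 0.8006 m·K/W
  R'_conv,out = 1/(2πr h) = 1/(2π·0.231·8.37) = 0.08232 m·K/W
ΣR = 1.977×10^-4 + 6.072 + 0.8006 + 0.08232 = 6.955 m·K/W
Q' = ΔT/ΣR = (361.1 K − 277.51 K)/6.955 = 12.02 W/m
From the inner boundary to the aerogel blanket/cork board interface, ΣR_partial = 6.072 m·K/W.
T_interface = T_in − Q'·ΣR_partial = 361.1 K − (12.02)(6.072) = 288.1 K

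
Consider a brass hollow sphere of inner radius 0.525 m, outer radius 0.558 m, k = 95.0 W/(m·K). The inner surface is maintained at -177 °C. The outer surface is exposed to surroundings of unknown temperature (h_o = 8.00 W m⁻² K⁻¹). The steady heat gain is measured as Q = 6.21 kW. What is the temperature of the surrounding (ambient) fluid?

T_out = 22.0 °C

Sum the resistances:
  R_brass = (1/0.525 − 1/0.558)/(4πk) = 0.1126/(4π·95.0) = 9.436×10^-5 K/W
  R_conv,out = 1/(4πr²h) = 1/(4π·0.558²·8.00) = 0.03195 K/W
ΣR = 0.03204 K/W
ΔT = Q·ΣR = 6210 × 0.03204 = 199.0 K
Heat flows inward, so T_out = T_in + ΔT = -177 + 199.0 = 22.0 °C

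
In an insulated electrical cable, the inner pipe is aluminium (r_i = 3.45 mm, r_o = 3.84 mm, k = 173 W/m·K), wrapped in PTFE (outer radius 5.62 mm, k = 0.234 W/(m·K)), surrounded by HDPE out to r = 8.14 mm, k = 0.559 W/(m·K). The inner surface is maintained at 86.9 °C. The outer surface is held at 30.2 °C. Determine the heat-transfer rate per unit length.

Q' = 156 W/m

Series thermal resistances, inner to outer:
  R'_aluminium = ln(0.00384/0.00345)/(2πk) = 0.1071/(2π·173) = 9.853×10^-5 m·K/W
  R'_PTFE = ln(0.00562/0.00384)/(2πk) = 0.3809/(2π·0.234) = 0.2590 m·K/W
  R'_HDPE = ln(0.00814/0.00562)/(2πk) = 0.3705/(2π·0.559) = 0.1055 m·K/W
ΣR = 9.853×10^-5 + 0.2590 + 0.1055 = 0.3646 m·K/W
Q' = ΔT/ΣR = (86.9 °C − 30.2 °C)/0.3646 = 156 W/m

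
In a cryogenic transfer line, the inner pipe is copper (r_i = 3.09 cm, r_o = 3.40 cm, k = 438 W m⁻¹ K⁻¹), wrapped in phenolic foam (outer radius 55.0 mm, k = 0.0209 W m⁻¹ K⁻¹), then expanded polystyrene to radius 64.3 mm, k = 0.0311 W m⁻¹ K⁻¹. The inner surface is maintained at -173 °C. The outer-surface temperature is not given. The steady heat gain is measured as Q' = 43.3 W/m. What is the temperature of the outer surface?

T_out = 20.2 °C

Series resistances:
  R'_copper = ln(0.0340/0.0309)/(2πk) = 0.09560/(2π·438) = 3.474×10^-5 m·K/W
  R'_phenolic foam = ln(0.0550/0.0340)/(2πk) = 0.4810/(2π·0.0209) = 3.663 m·K/W
  R'_expanded polystyrene = ln(0.0643/0.0550)/(2πk) = 0.1562/(2π·0.0311) = 0.7995 m·K/W
ΣR = 4.462 m·K/W
ΔT = Q'·ΣR = 43.3 × 4.462 = 193.2 K
Heat flows inward, so T_out = T_in + ΔT = -173 + 193.2 = 20.2 °C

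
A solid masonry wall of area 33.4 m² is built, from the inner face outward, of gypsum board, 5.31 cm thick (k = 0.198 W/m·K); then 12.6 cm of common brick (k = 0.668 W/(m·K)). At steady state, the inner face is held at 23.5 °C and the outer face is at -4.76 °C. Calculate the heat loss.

Resistance network (inner→outer):
  R_gypsum board = L/(kA) = 0.0531/(0.198·33.4) = 0.008029 K/W
  R_common brick = L/(kA) = 0.126/(0.668·33.4) = 0.005647 K/W
ΣR = 0.008029 + 0.005647 = 0.01368 K/W
Q = ΔT/ΣR = (23.5 °C − -4.76 °C)/0.01368 = 2070 W

Q = 2070 W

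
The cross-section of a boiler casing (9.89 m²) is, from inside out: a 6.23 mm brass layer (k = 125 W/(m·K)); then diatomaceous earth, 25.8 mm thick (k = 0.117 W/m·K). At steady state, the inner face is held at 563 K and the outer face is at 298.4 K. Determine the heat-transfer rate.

Resistance network (inner→outer):
  R_brass = L/(kA) = 0.00623/(125·9.89) = 5.039×10^-6 K/W
  R_diatomaceous earth = L/(kA) = 0.0258/(0.117·9.89) = 0.02230 K/W
ΣR = 5.039×10^-6 + 0.02230 = 0.02231 K/W
Q = ΔT/ΣR = (563 K − 298.4 K)/0.02231 = 11900 W

Q = 11.9 kW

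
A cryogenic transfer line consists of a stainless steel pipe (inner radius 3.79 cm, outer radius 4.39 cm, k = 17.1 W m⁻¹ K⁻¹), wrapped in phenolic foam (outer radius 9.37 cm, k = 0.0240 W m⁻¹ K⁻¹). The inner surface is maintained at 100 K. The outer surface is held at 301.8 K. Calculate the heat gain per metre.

Treat each layer as a resistance in series:
  R'_stainless steel = ln(0.0439/0.0379)/(2πk) = 0.1470/(2π·17.1) = 0.001368 m·K/W
  R'_phenolic foam = ln(0.0937/0.0439)/(2πk) = 0.7582/(2π·0.0240) = 5.028 m·K/W
ΣR = 0.001368 + 5.028 = 5.029 m·K/W
Q' = ΔT/ΣR = (100 K − 301.8 K)/5.029 = -40.1 W/m
(Negative Q' ⇒ heat flows inward; heat gain = 40.1 W/m.)

Q' = 40.1 W/m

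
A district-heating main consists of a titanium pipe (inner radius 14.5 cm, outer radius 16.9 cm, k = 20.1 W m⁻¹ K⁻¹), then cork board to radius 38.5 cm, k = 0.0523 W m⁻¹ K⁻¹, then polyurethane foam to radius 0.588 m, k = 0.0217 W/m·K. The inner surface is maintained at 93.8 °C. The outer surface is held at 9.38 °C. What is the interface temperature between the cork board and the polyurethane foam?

Treat each layer as a resistance in series:
  R'_titanium = ln(0.169/0.145)/(2πk) = 0.1532/(2π·20.1) = 0.001213 m·K/W
  R'_cork board = ln(0.385/0.169)/(2πk) = 0.8233/(2π·0.0523) = 2.506 m·K/W
  R'_polyurethane foam = ln(0.588/0.385)/(2πk) = 0.4235/(2π·0.0217) = 3.106 m·K/W
ΣR = 0.001213 + 2.506 + 3.106 = 5.613 m·K/W
Q' = ΔT/ΣR = (93.8 °C − 9.38 °C)/5.613 = 15.04 W/m
From the inner boundary to the cork board/polyurethane foam interface, ΣR_partial = 2.507 m·K/W.
T_interface = T_in − Q'·ΣR_partial = 93.8 °C − (15.04)(2.507) = 56.1 °C

T = 56.1 °C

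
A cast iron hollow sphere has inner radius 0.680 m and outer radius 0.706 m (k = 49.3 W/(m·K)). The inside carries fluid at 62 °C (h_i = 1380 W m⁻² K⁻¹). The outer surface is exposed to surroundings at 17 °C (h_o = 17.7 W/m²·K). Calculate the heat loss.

Treat each layer as a resistance in series:
  R_conv,in = 1/(4πr²h) = 1/(4π·0.680²·1380) = 1.247×10^-4 K/W
  R_cast iron = (1/0.680 − 1/0.706)/(4πk) = 0.05416/(4π·49.3) = 8.742×10^-5 K/W
  R_conv,out = 1/(4πr²h) = 1/(4π·0.706²·17.7) = 0.009020 K/W
ΣR = 1.247×10^-4 + 8.742×10^-5 + 0.009020 = 0.009232 K/W
Q = ΔT/ΣR = (62 °C − 17 °C)/0.009232 = 4870 W

Q = 4.87 kW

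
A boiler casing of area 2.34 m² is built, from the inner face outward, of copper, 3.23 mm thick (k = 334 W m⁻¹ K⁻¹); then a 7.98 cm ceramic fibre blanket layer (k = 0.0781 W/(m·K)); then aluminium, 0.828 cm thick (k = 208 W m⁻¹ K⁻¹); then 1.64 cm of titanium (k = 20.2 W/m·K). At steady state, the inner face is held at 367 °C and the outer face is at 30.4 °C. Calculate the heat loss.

Q = 770 W

Resistance network (inner→outer):
  R_copper = L/(kA) = 0.00323/(334·2.34) = 4.133×10^-6 K/W
  R_ceramic fibre blanket = L/(kA) = 0.0798/(0.0781·2.34) = 0.4367 K/W
  R_aluminium = L/(kA) = 0.00828/(208·2.34) = 1.701×10^-5 K/W
  R_titanium = L/(kA) = 0.0164/(20.2·2.34) = 3.470×10^-4 K/W
ΣR = 4.133×10^-6 + 0.4367 + 1.701×10^-5 + 3.470×10^-4 = 0.4371 K/W
Q = ΔT/ΣR = (367 °C − 30.4 °C)/0.4371 = 770 W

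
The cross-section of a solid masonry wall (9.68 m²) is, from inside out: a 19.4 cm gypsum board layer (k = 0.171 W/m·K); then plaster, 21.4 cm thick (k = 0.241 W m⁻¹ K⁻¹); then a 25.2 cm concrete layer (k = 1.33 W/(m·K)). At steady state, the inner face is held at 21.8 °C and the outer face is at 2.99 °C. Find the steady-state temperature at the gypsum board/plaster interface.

T = 12.2 °C

Series thermal resistances, inner to outer:
  R_gypsum board = L/(kA) = 0.194/(0.171·9.68) = 0.1172 K/W
  R_plaster = L/(kA) = 0.214/(0.241·9.68) = 0.09173 K/W
  R_concrete = L/(kA) = 0.252/(1.33·9.68) = 0.01957 K/W
ΣR = 0.1172 + 0.09173 + 0.01957 = 0.2285 K/W
Q = ΔT/ΣR = (21.8 °C − 2.99 °C)/0.2285 = 82.32 W
From the inner boundary to the gypsum board/plaster interface, ΣR_partial = 0.1172 K/W.
T_interface = T_in − Q·ΣR_partial = 21.8 °C − (82.32)(0.1172) = 12.2 °C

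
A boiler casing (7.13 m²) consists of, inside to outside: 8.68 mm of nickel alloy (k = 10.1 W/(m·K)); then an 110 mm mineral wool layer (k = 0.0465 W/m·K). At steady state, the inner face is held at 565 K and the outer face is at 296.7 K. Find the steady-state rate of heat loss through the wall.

Q = 808 W

Series thermal resistances, inner to outer:
  R_nickel alloy = L/(kA) = 0.00868/(10.1·7.13) = 1.205×10^-4 K/W
  R_mineral wool = L/(kA) = 0.110/(0.0465·7.13) = 0.3318 K/W
ΣR = 1.205×10^-4 + 0.3318 = 0.3319 K/W
Q = ΔT/ΣR = (565 K − 296.7 K)/0.3319 = 808 W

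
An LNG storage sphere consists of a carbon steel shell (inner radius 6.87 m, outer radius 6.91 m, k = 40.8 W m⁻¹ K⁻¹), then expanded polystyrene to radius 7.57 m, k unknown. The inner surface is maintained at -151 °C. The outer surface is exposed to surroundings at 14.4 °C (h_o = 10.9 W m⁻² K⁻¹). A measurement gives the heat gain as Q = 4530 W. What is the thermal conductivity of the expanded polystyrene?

k = 0.0276 W/m·K

ΣR = ΔT/Q = |-151 − 14.4|/4530 = 0.03651 K/W
Known resistances:
  R_carbon steel = (1/6.87 − 1/6.91)/(4πk) = 8.426×10^-4/(4π·40.8) = 1.643×10^-6 K/W
  R_conv,out = 1/(4πr²h) = 1/(4π·7.57²·10.9) = 1.274×10^-4 K/W
R_expanded polystyrene = ΣR − ΣR_known = 0.03651 − 1.290×10^-4 = 0.03638 K/W
(1/r₁−1/r₂)/(4πk) = 0.03638 ⇒ k = 0.01262/(4π·0.03638) = 0.0276 W/m·K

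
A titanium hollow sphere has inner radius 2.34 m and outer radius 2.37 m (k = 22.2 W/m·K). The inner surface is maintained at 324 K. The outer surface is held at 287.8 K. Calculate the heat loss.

Q = 4πk·ΔT/(1/r₁ − 1/r₂) = 4π × 22.2 × 36.2 / (1/2.34 − 1/2.37) = 1.87×10^6 W

Q = 1870 kW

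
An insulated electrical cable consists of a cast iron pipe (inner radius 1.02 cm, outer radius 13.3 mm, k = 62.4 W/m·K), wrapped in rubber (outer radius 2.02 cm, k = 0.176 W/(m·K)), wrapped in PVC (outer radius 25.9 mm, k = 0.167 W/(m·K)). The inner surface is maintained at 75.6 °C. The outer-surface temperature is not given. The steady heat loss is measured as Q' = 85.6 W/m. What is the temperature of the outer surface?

Sum the resistances:
  R'_cast iron = ln(0.0133/0.0102)/(2πk) = 0.2654/(2π·62.4) = 6.769×10^-4 m·K/W
  R'_rubber = ln(0.0202/0.0133)/(2πk) = 0.4179/(2π·0.176) = 0.3779 m·K/W
  R'_PVC = ln(0.0259/0.0202)/(2πk) = 0.2486/(2π·0.167) = 0.2369 m·K/W
ΣR = 0.6155 m·K/W
ΔT = Q'·ΣR = 85.6 × 0.6155 = 52.69 K
Heat flows outward, so T_out = T_in − ΔT = 75.6 − 52.69 = 22.9 °C

T_out = 22.9 °C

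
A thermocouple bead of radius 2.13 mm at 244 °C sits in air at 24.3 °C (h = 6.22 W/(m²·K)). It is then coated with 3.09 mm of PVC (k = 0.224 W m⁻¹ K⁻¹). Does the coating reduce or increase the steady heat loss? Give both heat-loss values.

Critical radius for a sphere: r_cr = 2k/h = 0.0720 m = 7.20 cm.
Outer radius after coating: r₂ = 0.00213 + 0.00309 = 0.00522 m.
Since r₁ < r_cr and r₂ ≤ r_cr, the coating moves toward the maximum at r_cr — heat loss rises.
Bare: R = 1/(4πr₁²h) = 2820 K/W; Q = 219.7/2820 = 0.0779 W.
Coated: R = R_cond + R_conv = 568.3 K/W; Q = 219.7/568.3 = 0.387 W.

increases: 0.0779 → 0.387 W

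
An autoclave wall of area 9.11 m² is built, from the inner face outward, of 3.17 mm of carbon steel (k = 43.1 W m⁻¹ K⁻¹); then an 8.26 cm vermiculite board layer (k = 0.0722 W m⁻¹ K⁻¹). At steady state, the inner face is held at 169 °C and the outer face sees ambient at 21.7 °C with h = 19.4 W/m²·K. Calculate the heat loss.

Resistance network (inner→outer):
  R_carbon steel = L/(kA) = 0.00317/(43.1·9.11) = 8.074×10^-6 K/W
  R_vermiculite board = L/(kA) = 0.0826/(0.0722·9.11) = 0.1256 K/W
  R_conv,out = 1/(hA) = 1/(19.4·9.11) = 0.005658 K/W
ΣR = 8.074×10^-6 + 0.1256 + 0.005658 = 0.1313 K/W
Q = ΔT/ΣR = (169 °C − 21.7 °C)/0.1313 = 1120 W

Q = 1120 W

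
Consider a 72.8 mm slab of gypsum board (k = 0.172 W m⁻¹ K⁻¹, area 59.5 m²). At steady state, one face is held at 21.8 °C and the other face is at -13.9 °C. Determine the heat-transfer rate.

Q = kA·ΔT/L = 0.172 × 59.5 × |21.8 °C − -13.9 °C| / 0.0728 = 5020 W

Q = 5020 W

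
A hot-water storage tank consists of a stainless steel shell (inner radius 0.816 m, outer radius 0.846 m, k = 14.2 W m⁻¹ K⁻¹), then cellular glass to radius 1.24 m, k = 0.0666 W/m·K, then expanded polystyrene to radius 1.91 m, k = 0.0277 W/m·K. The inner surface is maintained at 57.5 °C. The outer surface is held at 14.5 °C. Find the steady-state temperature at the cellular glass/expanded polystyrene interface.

Series thermal resistances, inner to outer:
  R_stainless steel = (1/0.816 − 1/0.846)/(4πk) = 0.04346/(4π·14.2) = 2.435×10^-4 K/W
  R_cellular glass = (1/0.846 − 1/1.24)/(4πk) = 0.3756/(4π·0.0666) = 0.4488 K/W
  R_expanded polystyrene = (1/1.24 − 1/1.91)/(4πk) = 0.2829/(4π·0.0277) = 0.8127 K/W
ΣR = 2.435×10^-4 + 0.4488 + 0.8127 = 1.262 K/W
Q = ΔT/ΣR = (57.5 °C − 14.5 °C)/1.262 = 34.07 W
From the inner boundary to the cellular glass/expanded polystyrene interface, ΣR_partial = 0.4490 K/W.
T_interface = T_in − Q·ΣR_partial = 57.5 °C − (34.07)(0.4490) = 42.2 °C

T = 42.2 °C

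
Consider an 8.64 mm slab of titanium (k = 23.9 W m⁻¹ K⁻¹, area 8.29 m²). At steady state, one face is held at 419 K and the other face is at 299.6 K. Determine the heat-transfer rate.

Q = 2.74×10^6 W

Q = kA·ΔT/L = 23.9 × 8.29 × |419 K − 299.6 K| / 0.00864 = 2.74×10^6 W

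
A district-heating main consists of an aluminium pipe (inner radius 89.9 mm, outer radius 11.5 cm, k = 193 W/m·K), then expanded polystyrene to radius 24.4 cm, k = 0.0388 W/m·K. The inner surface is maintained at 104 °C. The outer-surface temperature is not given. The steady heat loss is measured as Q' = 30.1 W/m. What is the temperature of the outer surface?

T_out = 11.1 °C

Sum the resistances:
  R'_aluminium = ln(0.115/0.0899)/(2πk) = 0.2462/(2π·193) = 2.031×10^-4 m·K/W
  R'_expanded polystyrene = ln(0.244/0.115)/(2πk) = 0.7522/(2π·0.0388) = 3.086 m·K/W
ΣR = 3.086 m·K/W
ΔT = Q'·ΣR = 30.1 × 3.086 = 92.89 K
Heat flows outward, so T_out = T_in − ΔT = 104 − 92.89 = 11.1 °C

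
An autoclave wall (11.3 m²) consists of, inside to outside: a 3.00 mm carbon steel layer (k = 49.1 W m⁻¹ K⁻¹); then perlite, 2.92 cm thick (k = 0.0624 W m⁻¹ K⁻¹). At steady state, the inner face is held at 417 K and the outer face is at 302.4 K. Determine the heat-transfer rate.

Q = 2.77 kW

Series thermal resistances, inner to outer:
  R_carbon steel = L/(kA) = 0.00300/(49.1·11.3) = 5.407×10^-6 K/W
  R_perlite = L/(kA) = 0.0292/(0.0624·11.3) = 0.04141 K/W
ΣR = 5.407×10^-6 + 0.04141 = 0.04142 K/W
Q = ΔT/ΣR = (417 K − 302.4 K)/0.04142 = 2770 W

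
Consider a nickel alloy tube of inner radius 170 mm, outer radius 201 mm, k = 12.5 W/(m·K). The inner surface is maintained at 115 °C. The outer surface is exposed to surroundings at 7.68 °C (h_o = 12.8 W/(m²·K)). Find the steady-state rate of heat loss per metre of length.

Treat each layer as a resistance in series:
  R'_nickel alloy = ln(0.201/0.170)/(2πk) = 0.1675/(2π·12.5) = 0.002133 m·K/W
  R'_conv,out = 1/(2πr h) = 1/(2π·0.201·12.8) = 0.06186 m·K/W
ΣR = 0.002133 + 0.06186 = 0.06399 m·K/W
Q' = ΔT/ΣR = (115 °C − 7.68 °C)/0.06399 = 1680 W/m

Q' = 1680 W/m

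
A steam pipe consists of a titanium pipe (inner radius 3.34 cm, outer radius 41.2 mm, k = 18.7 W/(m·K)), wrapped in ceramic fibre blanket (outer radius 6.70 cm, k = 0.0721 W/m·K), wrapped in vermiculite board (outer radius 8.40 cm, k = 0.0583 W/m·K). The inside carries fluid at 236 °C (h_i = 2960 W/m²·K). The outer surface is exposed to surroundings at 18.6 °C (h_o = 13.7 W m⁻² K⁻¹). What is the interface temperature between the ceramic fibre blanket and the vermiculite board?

T = 108 °C

Resistance network (inner→outer):
  R'_conv,in = 1/(2πr h) = 1/(2π·0.0334·2960) = 0.001610 m·K/W
  R'_titanium = ln(0.0412/0.0334)/(2πk) = 0.2099/(2π·18.7) = 0.001786 m·K/W
  R'_ceramic fibre blanket = ln(0.0670/0.0412)/(2πk) = 0.4863/(2π·0.0721) = 1.073 m·K/W
  R'_vermiculite board = ln(0.0840/0.0670)/(2πk) = 0.2261/(2π·0.0583) = 0.6173 m·K/W
  R'_conv,out = 1/(2πr h) = 1/(2π·0.0840·13.7) = 0.1383 m·K/W
ΣR = 0.001610 + 0.001786 + 1.073 + 0.6173 + 0.1383 = 1.832 m·K/W
Q' = ΔT/ΣR = (236 °C − 18.6 °C)/1.832 = 118.7 W/m
From the inner boundary to the ceramic fibre blanket/vermiculite board interface, ΣR_partial = 1.076 m·K/W.
T_interface = T_in − Q'·ΣR_partial = 236 °C − (118.7)(1.076) = 108 °C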